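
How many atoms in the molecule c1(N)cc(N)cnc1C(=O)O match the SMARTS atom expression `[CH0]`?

1

The query [CH0] means: aliphatic carbon with no attached hydrogen.
Check the 11 heavy atoms by environment: 1× n (aromatic, H0) → no; 2× c (aromatic, H1) → no; 3× c (aromatic, H0) → no; 2× N (H2) → no; 1× C (H0) → match; 1× O (H0) → no; 1× O (H1) → no.
That gives 1 matching atom.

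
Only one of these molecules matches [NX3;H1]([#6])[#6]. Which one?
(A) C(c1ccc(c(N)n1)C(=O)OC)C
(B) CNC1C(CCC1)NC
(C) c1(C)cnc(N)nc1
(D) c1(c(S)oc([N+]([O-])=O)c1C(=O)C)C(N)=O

B

[NX3;H1]([#6])[#6] describes a trivalent nitrogen with one H, bonded to two carbons (a secondary amine).
(A) has a primary amino group (-NH2) but the nitrogen has H2 and only one carbon neighbour.
(B) contains an N-methylamino group (-NHCH3), which satisfies every atom and bond constraint.
(C) has a primary amino group (-NH2) but the nitrogen has H2 and only one carbon neighbour.
(D) has a primary amide (-C(=O)NH2) but the -C(=O)NH2 nitrogen has H2, not H1.
So the answer is (B).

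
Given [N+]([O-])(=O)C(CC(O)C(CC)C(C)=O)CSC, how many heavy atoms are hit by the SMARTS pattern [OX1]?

3

The query [OX1] means: aliphatic oxygen with one total connection — typically a carbonyl =O or an oxide.
Check the 16 heavy atoms by environment: 9× C (X4) → no; 1× S (X2) → no; 1× N (charge +1, X3) → no; 1× O (charge -1, X1) → match; 2× O (X1) → match; 1× O (X2) → no; 1× C (X3) → no.
Summing the matching environments: 1 + 2 = 3 matching atoms.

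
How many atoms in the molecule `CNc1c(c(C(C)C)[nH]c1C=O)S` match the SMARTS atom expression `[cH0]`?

Check the 13 heavy atoms by environment: 1× n (aromatic, H1) → no; 4× c (aromatic, H0) → match; 2× C (H1) → no; 1× O (H0) → no; 1× S (H1) → no; 1× N (H1) → no; 3× C (H3) → no.
That gives 4 matching atoms.

4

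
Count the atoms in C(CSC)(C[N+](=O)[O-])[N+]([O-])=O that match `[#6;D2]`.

2

The query [#6;D2] means: any carbon bonded to exactly two heavy atoms.
Check the 11 heavy atoms by environment: 2× C (D2) → match; 1× C (D3) → no; 1× S (D2) → no; 1× C (D1) → no; 2× N (charge +1, D3) → no; 2× O (charge -1, D1) → no; 2× O (D1) → no.
That gives 2 matching atoms.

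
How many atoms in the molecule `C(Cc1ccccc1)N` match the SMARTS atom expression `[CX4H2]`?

2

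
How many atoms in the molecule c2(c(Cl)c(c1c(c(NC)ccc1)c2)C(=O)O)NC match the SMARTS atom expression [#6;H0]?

7

The query [#6;H0] means: any carbon with no attached hydrogen.
Check the 18 heavy atoms by environment: 6× c (aromatic, H0) → match; 4× c (aromatic, H1) → no; 2× N (H1) → no; 2× C (H3) → no; 1× C (H0) → match; 1× O (H0) → no; 1× O (H1) → no; 1× Cl (H0) → no.
Summing the matching environments: 6 + 1 = 7 matching atoms.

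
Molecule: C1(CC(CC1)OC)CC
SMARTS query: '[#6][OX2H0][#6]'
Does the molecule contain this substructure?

Yes

The pattern [#6][OX2H0][#6] describes an aliphatic oxygen bridging two carbons with no H on the oxygen — an ether.
The molecule carries a methoxy ether (-OCH3), whose atoms satisfy every constraint of the query, so the pattern matches.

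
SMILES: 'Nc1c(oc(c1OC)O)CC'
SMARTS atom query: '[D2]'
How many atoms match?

3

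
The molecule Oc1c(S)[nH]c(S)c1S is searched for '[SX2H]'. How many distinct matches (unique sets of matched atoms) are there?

[SX2H] is the SMARTS for a thiol: an aliphatic sulfur with two connections, one being H.
The molecule carries 3 separate instances of a thiol (-SH) meeting every constraint; each maps to a distinct set of atoms, giving 3 matches.

3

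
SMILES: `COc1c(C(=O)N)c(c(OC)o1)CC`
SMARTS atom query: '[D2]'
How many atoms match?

4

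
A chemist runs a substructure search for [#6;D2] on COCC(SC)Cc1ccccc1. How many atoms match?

7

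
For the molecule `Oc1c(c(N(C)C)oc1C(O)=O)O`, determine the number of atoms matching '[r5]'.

5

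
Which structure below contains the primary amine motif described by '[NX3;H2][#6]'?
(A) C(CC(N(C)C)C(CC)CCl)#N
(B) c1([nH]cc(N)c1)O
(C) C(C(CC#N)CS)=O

B

[NX3;H2][#6] describes a trivalent nitrogen with two H attached to carbon (a primary amine).
(A) has a dimethylamino group (-N(CH3)2) but the nitrogen has H0, not H2.
(B) contains a primary amino group (-NH2), which satisfies every atom and bond constraint.
(C) has a nitrile (-C#N) but the nitrogen is NX1 (triple-bonded), not NX3 with two H.
So the answer is (B).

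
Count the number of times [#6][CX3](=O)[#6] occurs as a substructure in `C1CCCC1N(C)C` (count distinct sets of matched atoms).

0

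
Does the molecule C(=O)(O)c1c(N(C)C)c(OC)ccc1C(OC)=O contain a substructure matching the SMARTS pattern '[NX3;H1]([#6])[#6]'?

No

The pattern [NX3;H1]([#6])[#6] describes a trivalent nitrogen with one H, bonded to two carbons — a secondary amine.
The closest candidate here is a dimethylamino group (-N(CH3)2), but the nitrogen has H0, not H1. No other fragment satisfies the full query, so there is no match.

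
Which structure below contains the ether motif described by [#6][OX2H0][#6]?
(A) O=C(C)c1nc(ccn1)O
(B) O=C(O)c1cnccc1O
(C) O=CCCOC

C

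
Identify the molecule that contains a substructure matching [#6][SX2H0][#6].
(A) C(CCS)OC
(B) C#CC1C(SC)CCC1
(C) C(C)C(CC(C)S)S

[#6][SX2H0][#6] describes an aliphatic sulfur bridging two carbons with no H on the sulfur (a thioether).
(A) has a methoxy ether (-OCH3) but the bridging atom is O, not S.
(B) contains a methylthio ether (-SCH3), which satisfies every atom and bond constraint.
(C) has a thiol (-SH) but the sulfur has H1, not H0 bridging two carbons.
So the answer is (B).

B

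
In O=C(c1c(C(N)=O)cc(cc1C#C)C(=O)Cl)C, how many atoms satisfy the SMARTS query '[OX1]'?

3

The query [OX1] means: aliphatic oxygen with one total connection — typically a carbonyl =O or an oxide.
Check the 17 heavy atoms by environment: 6× c (aromatic, X3) → no; 3× C (X3) → no; 3× O (X1) → match; 1× C (X4) → no; 1× Cl (X1) → no; 1× N (X3) → no; 2× C (X2) → no.
That gives 3 matching atoms.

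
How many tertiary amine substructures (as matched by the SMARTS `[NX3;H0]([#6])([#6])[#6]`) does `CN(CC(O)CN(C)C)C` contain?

2

[NX3;H0]([#6])([#6])[#6] is the SMARTS for a tertiary amine: a trivalent nitrogen with no H, bonded to three carbons.
The molecule carries 2 separate instances of a dimethylamino group (-N(CH3)2) meeting every constraint; each maps to a distinct set of atoms, giving 2 matches.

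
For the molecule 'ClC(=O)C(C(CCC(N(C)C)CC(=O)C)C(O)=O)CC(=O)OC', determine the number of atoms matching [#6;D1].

4

The query [#6;D1] means: carbon bonded to exactly one heavy atom.
Check the 23 heavy atoms by environment: 4× C (D2) → no; 7× C (D3) → no; 5× O (D1) → no; 4× C (D1) → match; 1× O (D2) → no; 1× Cl (D1) → no; 1× N (D3) → no.
That gives 4 matching atoms.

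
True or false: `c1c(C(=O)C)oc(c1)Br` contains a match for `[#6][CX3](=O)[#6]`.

The pattern [#6][CX3](=O)[#6] describes a carbonyl carbon (no H) flanked by two carbons — a ketone.
The molecule carries an acetyl/ketone group (-C(=O)CH3), whose atoms satisfy every constraint of the query, so the pattern matches.

True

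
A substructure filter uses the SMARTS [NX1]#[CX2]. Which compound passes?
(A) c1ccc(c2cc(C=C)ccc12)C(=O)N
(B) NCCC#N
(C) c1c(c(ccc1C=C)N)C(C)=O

B

[NX1]#[CX2] describes a nitrogen triple-bonded to a two-connected carbon (a nitrile).
(A) has a primary amide (-C(=O)NH2) but the nitrogen is NX3, not NX1.
(B) contains a nitrile (-C#N), which satisfies every atom and bond constraint.
(C) has a primary amino group (-NH2) but the nitrogen is NX3 (three connections), not NX1 triple-bonded.
So the answer is (B).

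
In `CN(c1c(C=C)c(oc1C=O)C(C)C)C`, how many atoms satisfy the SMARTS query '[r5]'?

5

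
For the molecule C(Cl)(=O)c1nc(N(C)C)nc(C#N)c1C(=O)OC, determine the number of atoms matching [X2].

4

The query [X2] means: any atom with exactly two total connections (bonds + H).
Check the 18 heavy atoms by environment: 2× n (aromatic, X2) → match; 4× c (aromatic, X3) → no; 2× C (X3) → no; 2× O (X1) → no; 1× Cl (X1) → no; 1× O (X2) → match; 3× C (X4) → no; 1× C (X2) → match; 1× N (X1) → no; 1× N (X3) → no.
Summing the matching environments: 2 + 1 + 1 = 4 matching atoms.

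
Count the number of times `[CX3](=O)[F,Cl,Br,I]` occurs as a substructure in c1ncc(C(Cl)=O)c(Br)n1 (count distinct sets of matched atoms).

1

[CX3](=O)[F,Cl,Br,I] is the SMARTS for an acyl halide: a carbonyl carbon bonded to a halogen.
Exactly one fragment in the molecule meets all constraints, giving 1 match.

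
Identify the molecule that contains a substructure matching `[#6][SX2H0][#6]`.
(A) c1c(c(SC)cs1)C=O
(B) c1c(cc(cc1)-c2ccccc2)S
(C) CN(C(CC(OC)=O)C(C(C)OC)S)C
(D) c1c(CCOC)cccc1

[#6][SX2H0][#6] describes an aliphatic sulfur bridging two carbons with no H on the sulfur (a thioether).
(A) contains a methylthio ether (-SCH3), which satisfies every atom and bond constraint.
(B) has a thiol (-SH) but the sulfur has H1, not H0 bridging two carbons.
(C) has a methoxy ether (-OCH3) but the bridging atom is O, not S.
(D) has a methoxy ether (-OCH3) but the bridging atom is O, not S.
So the answer is (A).

A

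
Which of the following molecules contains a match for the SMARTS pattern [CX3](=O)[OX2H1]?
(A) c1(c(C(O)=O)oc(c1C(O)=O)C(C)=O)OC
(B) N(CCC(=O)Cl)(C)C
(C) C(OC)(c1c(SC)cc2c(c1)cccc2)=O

[CX3](=O)[OX2H1] describes an sp2 carbon double-bonded to O and single-bonded to an -OH oxygen (a carboxylic acid).
(A) contains a carboxylic acid group (-C(=O)OH), which satisfies every atom and bond constraint.
(B) has an acyl chloride (-C(=O)Cl) but the carbonyl is bonded to Cl, not to an -OH oxygen.
(C) has a methyl-ester group (-C(=O)OCH3) but the singly-bonded O has no H (OX2H0, not OX2H1).
So the answer is (A).

A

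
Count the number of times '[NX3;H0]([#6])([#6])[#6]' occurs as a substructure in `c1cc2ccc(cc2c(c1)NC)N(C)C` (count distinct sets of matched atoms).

[NX3;H0]([#6])([#6])[#6] is the SMARTS for a tertiary amine: a trivalent nitrogen with no H, bonded to three carbons.
Exactly one fragment in the molecule meets all constraints, giving 1 match.

1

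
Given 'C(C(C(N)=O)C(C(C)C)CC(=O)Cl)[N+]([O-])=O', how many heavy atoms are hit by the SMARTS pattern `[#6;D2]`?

2

The query [#6;D2] means: any carbon bonded to exactly two heavy atoms.
Check the 16 heavy atoms by environment: 2× C (D2) → match; 5× C (D3) → no; 3× O (D1) → no; 1× N (D1) → no; 1× Cl (D1) → no; 1× N (charge +1, D3) → no; 1× O (charge -1, D1) → no; 2× C (D1) → no.
That gives 2 matching atoms.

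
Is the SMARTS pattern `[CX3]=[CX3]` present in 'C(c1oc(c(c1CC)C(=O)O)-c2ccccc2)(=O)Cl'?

The pattern [CX3]=[CX3] describes a non-aromatic C=C double bond between two sp2 carbons — an alkene.
The closest candidate here is an ethyl group (-CH2CH3), but its C-C bond is a single bond between CX4 carbons, not CX3=CX3. No other fragment satisfies the full query, so there is no match.

No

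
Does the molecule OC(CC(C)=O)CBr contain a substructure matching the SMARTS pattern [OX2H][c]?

No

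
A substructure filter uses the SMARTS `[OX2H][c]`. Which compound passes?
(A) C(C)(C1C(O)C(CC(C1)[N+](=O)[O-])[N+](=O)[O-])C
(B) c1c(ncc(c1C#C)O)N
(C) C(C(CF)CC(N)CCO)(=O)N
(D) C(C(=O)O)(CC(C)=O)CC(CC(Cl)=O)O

B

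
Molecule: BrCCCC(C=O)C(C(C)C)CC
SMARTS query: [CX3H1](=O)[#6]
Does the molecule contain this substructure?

The pattern [CX3H1](=O)[#6] describes an sp2 carbon with one H, double-bonded to O and single-bonded to carbon — an aldehyde.
The molecule carries an aldehyde (-CHO), whose atoms satisfy every constraint of the query, so the pattern matches.

Yes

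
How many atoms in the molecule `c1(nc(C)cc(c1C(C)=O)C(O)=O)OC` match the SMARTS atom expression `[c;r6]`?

5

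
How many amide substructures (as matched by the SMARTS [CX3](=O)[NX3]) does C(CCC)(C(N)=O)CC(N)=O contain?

[CX3](=O)[NX3] is the SMARTS for an amide: a carbonyl carbon bonded to a trivalent nitrogen.
The molecule carries 2 separate instances of a primary amide (-C(=O)NH2) meeting every constraint; each maps to a distinct set of atoms, giving 2 matches.

2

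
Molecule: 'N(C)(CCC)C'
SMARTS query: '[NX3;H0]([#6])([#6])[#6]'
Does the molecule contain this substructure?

The pattern [NX3;H0]([#6])([#6])[#6] describes a trivalent nitrogen with no H, bonded to three carbons — a tertiary amine.
The molecule carries a dimethylamino group (-N(CH3)2), whose atoms satisfy every constraint of the query, so the pattern matches.

Yes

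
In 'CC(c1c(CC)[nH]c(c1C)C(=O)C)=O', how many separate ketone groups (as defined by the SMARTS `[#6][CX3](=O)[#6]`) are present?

2

[#6][CX3](=O)[#6] is the SMARTS for a ketone: a carbonyl carbon (no H) flanked by two carbons.
The molecule carries 2 separate instances of an acetyl/ketone group (-C(=O)CH3) meeting every constraint; each maps to a distinct set of atoms, giving 2 matches.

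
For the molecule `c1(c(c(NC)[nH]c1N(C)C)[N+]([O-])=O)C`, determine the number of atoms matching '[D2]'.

The query [D2] means: atom with exactly two heavy-atom neighbours.
Check the 14 heavy atoms by environment: 1× n (aromatic, D2) → match; 4× c (aromatic, D3) → no; 1× N (D3) → no; 4× C (D1) → no; 1× N (charge +1, D3) → no; 1× O (charge -1, D1) → no; 1× O (D1) → no; 1× N (D2) → match.
Summing the matching environments: 1 + 1 = 2 matching atoms.

2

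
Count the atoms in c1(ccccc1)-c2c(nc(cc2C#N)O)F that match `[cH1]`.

6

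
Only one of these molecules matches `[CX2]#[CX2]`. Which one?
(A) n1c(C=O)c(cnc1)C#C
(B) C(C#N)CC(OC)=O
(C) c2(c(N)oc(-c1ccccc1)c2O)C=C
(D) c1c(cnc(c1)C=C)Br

A

[CX2]#[CX2] describes a carbon-carbon triple bond (an alkyne).
(A) contains an ethynyl group (-C#CH), which satisfies every atom and bond constraint.
(B) has a nitrile (-C#N) but the triple bond is C#N, not C#C.
(C) has a vinyl group (-CH=CH2) but the C=C is a double bond; both carbons are CX3, not CX2.
(D) has a vinyl group (-CH=CH2) but the C=C is a double bond; both carbons are CX3, not CX2.
So the answer is (A).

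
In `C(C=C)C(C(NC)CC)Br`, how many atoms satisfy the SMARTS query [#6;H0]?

The query [#6;H0] means: any carbon with no attached hydrogen.
Check the 10 heavy atoms by environment: 3× C (H2) → no; 3× C (H1) → no; 2× C (H3) → no; 1× N (H1) → no; 1× Br (H0) → no.
No environment satisfies the query, so 0 matching atoms.

0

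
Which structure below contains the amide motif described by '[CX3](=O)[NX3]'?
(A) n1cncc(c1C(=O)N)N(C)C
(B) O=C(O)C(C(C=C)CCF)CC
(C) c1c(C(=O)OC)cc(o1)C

A

[CX3](=O)[NX3] describes a carbonyl carbon bonded to a trivalent nitrogen (an amide).
(A) contains a primary amide (-C(=O)NH2), which satisfies every atom and bond constraint.
(B) has a carboxylic acid group (-C(=O)OH) but the carbonyl is bonded to O, not to an NX3 nitrogen.
(C) has a methyl-ester group (-C(=O)OCH3) but the carbonyl is bonded to O, not to an NX3 nitrogen.
So the answer is (A).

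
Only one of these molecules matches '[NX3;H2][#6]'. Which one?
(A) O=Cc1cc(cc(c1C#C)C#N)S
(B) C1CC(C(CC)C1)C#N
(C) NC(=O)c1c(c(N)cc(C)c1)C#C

[NX3;H2][#6] describes a trivalent nitrogen with two H attached to carbon (a primary amine).
(A) has a nitrile (-C#N) but the nitrogen is NX1 (triple-bonded), not NX3 with two H.
(B) has a nitrile (-C#N) but the nitrogen is NX1 (triple-bonded), not NX3 with two H.
(C) contains a primary amino group (-NH2), which satisfies every atom and bond constraint.
So the answer is (C).

C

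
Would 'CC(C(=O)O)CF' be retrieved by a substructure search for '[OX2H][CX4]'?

No

The pattern [OX2H][CX4] describes a hydroxyl oxygen bound to an sp3 (X4) carbon — an aliphatic alcohol.
The closest candidate here is a carboxylic acid group (-C(=O)OH), but the -OH is on a CX3 carbonyl carbon, not a CX4 carbon. No other fragment satisfies the full query, so there is no match.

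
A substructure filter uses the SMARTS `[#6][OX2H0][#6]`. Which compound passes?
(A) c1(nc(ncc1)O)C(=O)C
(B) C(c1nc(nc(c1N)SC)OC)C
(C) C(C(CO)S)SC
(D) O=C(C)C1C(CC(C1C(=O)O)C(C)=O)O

[#6][OX2H0][#6] describes an aliphatic oxygen bridging two carbons with no H on the oxygen (an ether).
(A) has a hydroxyl group (-OH) but the oxygen has H1, not H0 bridging two carbons.
(B) contains a methoxy ether (-OCH3), which satisfies every atom and bond constraint.
(C) has a hydroxyl group (-OH) but the oxygen has H1, not H0 bridging two carbons.
(D) has a carboxylic acid group (-C(=O)OH) but the -OH oxygen has H1; the =O is OX1, not OX2.
So the answer is (B).

B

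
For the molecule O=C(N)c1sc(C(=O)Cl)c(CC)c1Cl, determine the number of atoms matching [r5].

5

The query [r5] means: r5 matches atoms in a five-membered ring.
Check the 14 heavy atoms by environment: 1× s (aromatic, in 5-ring) → match; 4× c (aromatic, in 5-ring) → match; 4× C (acyclic) → no; 2× Cl (acyclic) → no; 2× O (acyclic) → no; 1× N (acyclic) → no.
Summing the matching environments: 1 + 4 = 5 matching atoms.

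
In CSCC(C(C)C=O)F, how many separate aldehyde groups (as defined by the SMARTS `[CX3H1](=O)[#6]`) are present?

1

[CX3H1](=O)[#6] is the SMARTS for an aldehyde: an sp2 carbon with one H, double-bonded to O and single-bonded to carbon.
Exactly one fragment in the molecule meets all constraints, giving 1 match.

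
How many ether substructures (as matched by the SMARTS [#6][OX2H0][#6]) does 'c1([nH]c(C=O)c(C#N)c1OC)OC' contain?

2

[#6][OX2H0][#6] is the SMARTS for an ether: an aliphatic oxygen bridging two carbons with no H on the oxygen.
The molecule carries 2 separate instances of a methoxy ether (-OCH3) meeting every constraint; each maps to a distinct set of atoms, giving 2 matches.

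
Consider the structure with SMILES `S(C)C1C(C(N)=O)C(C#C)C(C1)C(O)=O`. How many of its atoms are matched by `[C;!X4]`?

4

The query [C;!X4] means: aliphatic carbon that does not have four total connections.
Check the 15 heavy atoms by environment: 6× C (X4) → no; 2× C (X3) → match; 2× O (X1) → no; 1× O (X2) → no; 1× S (X2) → no; 2× C (X2) → match; 1× N (X3) → no.
Summing the matching environments: 2 + 2 = 4 matching atoms.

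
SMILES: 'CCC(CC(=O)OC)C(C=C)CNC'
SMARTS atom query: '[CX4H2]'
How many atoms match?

3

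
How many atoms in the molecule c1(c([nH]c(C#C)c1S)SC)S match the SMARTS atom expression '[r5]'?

The query [r5] means: r5 matches atoms in a five-membered ring.
Check the 11 heavy atoms by environment: 1× n (aromatic, in 5-ring) → match; 4× c (aromatic, in 5-ring) → match; 3× S (acyclic) → no; 3× C (acyclic) → no.
Summing the matching environments: 1 + 4 = 5 matching atoms.

5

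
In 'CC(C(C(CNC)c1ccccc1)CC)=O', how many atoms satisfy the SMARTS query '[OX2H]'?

The query [OX2H] means: aliphatic oxygen with two connections, one of which is H — an -OH oxygen.
Check the 16 heavy atoms by environment: 3× C (H3, X4) → no; 2× C (H2, X4) → no; 2× C (H1, X4) → no; 1× N (H1, X3) → no; 1× C (H0, X3) → no; 1× O (H0, X1) → no; 1× c (aromatic, H0, X3) → no; 5× c (aromatic, H1, X3) → no.
No environment satisfies the query, so 0 matching atoms.

0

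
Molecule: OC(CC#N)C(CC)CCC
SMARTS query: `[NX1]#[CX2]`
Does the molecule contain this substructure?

Yes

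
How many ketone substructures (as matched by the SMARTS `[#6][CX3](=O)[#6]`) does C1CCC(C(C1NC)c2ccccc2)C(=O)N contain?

0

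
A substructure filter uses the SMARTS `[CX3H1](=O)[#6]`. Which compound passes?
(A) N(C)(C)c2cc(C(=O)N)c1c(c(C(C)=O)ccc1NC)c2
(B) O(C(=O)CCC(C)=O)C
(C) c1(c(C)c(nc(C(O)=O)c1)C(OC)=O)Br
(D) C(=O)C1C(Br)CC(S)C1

D

[CX3H1](=O)[#6] describes an sp2 carbon with one H, double-bonded to O and single-bonded to carbon (an aldehyde).
(A) has an acetyl/ketone group (-C(=O)CH3) but the carbonyl carbon has H0 (two carbon neighbours), not H1.
(B) has a methyl-ester group (-C(=O)OCH3) but the carbonyl carbon has H0, not H1.
(C) has a carboxylic acid group (-C(=O)OH) but the carbonyl carbon has H0 and is bonded to O, not H1.
(D) contains an aldehyde (-CHO), which satisfies every atom and bond constraint.
So the answer is (D).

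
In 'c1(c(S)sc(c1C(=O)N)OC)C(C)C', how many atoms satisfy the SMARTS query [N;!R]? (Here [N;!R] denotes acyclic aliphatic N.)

1

Check the 14 heavy atoms by environment: 1× s (aromatic, in 5-ring) → no; 4× c (aromatic, in 5-ring) → no; 5× C (acyclic) → no; 2× O (acyclic) → no; 1× N (acyclic) → match; 1× S (acyclic) → no.
That gives 1 matching atom.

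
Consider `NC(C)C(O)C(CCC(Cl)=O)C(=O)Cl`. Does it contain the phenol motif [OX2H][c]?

The pattern [OX2H][c] describes a hydroxyl oxygen attached to an aromatic carbon — a phenol.
The closest candidate here is a hydroxyl group (-OH), but the -OH is on an aliphatic carbon, not an aromatic c. No other fragment satisfies the full query, so there is no match.

No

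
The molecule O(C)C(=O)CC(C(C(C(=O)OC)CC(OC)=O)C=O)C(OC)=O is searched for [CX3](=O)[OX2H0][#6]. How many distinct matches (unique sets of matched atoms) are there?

[CX3](=O)[OX2H0][#6] is the SMARTS for an ester: a carbonyl carbon bonded to an oxygen that is itself bonded to carbon (no H on that O).
The molecule carries 4 separate instances of a methyl-ester group (-C(=O)OCH3) meeting every constraint; each maps to a distinct set of atoms, giving 4 matches.

4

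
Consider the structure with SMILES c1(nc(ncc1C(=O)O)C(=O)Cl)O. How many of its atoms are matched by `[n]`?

Check the 13 heavy atoms by environment: 2× n (aromatic) → match; 4× c (aromatic) → no; 2× C → no; 4× O → no; 1× Cl → no.
That gives 2 matching atoms.

2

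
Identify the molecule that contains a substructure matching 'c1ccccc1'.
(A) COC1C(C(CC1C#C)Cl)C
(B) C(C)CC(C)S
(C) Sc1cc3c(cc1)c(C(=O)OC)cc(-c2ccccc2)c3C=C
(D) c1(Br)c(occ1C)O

c1ccccc1 describes six aromatic carbons in a ring (a benzene ring).
(A) has a methyl group (-CH3) but no six-membered all-carbon aromatic ring is present.
(B) has a methyl group (-CH3) but no six-membered all-carbon aromatic ring is present.
(C) contains a phenyl ring, which satisfies every atom and bond constraint.
(D) has a methyl group (-CH3) but no six-membered all-carbon aromatic ring is present.
So the answer is (C).

C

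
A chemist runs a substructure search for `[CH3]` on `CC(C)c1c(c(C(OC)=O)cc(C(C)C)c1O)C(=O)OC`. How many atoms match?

Check the 21 heavy atoms by environment: 1× c (aromatic, H1) → no; 5× c (aromatic, H0) → no; 2× C (H1) → no; 6× C (H3) → match; 2× C (H0) → no; 4× O (H0) → no; 1× O (H1) → no.
That gives 6 matching atoms.

6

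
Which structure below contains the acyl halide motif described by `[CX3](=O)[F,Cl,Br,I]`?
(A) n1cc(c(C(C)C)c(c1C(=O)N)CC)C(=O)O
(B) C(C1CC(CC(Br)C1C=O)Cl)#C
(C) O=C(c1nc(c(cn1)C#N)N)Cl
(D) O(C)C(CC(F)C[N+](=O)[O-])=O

[CX3](=O)[F,Cl,Br,I] describes a carbonyl carbon bonded to a halogen (an acyl halide).
(A) has a carboxylic acid group (-C(=O)OH) but the carbonyl is bonded to -OH, not to a halogen.
(B) has a chloro substituent but the Cl is not on a carbonyl carbon.
(C) contains an acyl chloride (-C(=O)Cl), which satisfies every atom and bond constraint.
(D) has a methyl-ester group (-C(=O)OCH3) but the carbonyl is bonded to -O-C, not to a halogen.
So the answer is (C).

C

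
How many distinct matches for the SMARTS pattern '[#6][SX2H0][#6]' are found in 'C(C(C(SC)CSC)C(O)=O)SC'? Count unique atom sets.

3

[#6][SX2H0][#6] is the SMARTS for a thioether: an aliphatic sulfur bridging two carbons with no H on the sulfur.
The molecule carries 3 separate instances of a methylthio ether (-SCH3) meeting every constraint; each maps to a distinct set of atoms, giving 3 matches.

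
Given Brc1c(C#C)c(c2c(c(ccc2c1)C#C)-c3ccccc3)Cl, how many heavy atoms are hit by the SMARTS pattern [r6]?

16

The query [r6] means: r6 matches atoms in a six-membered ring.
Check the 22 heavy atoms by environment: 16× c (aromatic, in 6-ring) → match; 4× C (acyclic) → no; 1× Br (acyclic) → no; 1× Cl (acyclic) → no.
That gives 16 matching atoms.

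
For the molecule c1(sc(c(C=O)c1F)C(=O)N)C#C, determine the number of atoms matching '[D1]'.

5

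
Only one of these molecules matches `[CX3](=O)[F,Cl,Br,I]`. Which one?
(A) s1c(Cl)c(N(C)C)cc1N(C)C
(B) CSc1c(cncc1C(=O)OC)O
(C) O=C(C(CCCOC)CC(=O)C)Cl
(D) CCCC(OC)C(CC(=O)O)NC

[CX3](=O)[F,Cl,Br,I] describes a carbonyl carbon bonded to a halogen (an acyl halide).
(A) has a chloro substituent but the Cl is not on a carbonyl carbon.
(B) has a methyl-ester group (-C(=O)OCH3) but the carbonyl is bonded to -O-C, not to a halogen.
(C) contains an acyl chloride (-C(=O)Cl), which satisfies every atom and bond constraint.
(D) has a carboxylic acid group (-C(=O)OH) but the carbonyl is bonded to -OH, not to a halogen.
So the answer is (C).

C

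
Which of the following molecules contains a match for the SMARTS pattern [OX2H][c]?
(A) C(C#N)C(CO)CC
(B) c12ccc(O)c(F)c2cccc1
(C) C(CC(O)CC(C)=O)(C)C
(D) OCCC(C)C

[OX2H][c] describes a hydroxyl oxygen attached to an aromatic carbon (a phenol).
(A) has a hydroxyl group (-OH) but the -OH is on an aliphatic carbon, not an aromatic c.
(B) contains a hydroxyl group (-OH), which satisfies every atom and bond constraint.
(C) has a hydroxyl group (-OH) but the -OH is on an aliphatic carbon, not an aromatic c.
(D) has a hydroxyl group (-OH) but the -OH is on an aliphatic carbon, not an aromatic c.
So the answer is (B).

B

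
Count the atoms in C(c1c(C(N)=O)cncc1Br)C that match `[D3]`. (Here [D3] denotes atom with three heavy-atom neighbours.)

The query [D3] means: atom with exactly three heavy-atom neighbours.
Check the 12 heavy atoms by environment: 1× n (aromatic, D2) → no; 2× c (aromatic, D2) → no; 3× c (aromatic, D3) → match; 1× Br (D1) → no; 1× C (D2) → no; 1× C (D1) → no; 1× C (D3) → match; 1× O (D1) → no; 1× N (D1) → no.
Summing the matching environments: 3 + 1 = 4 matching atoms.

4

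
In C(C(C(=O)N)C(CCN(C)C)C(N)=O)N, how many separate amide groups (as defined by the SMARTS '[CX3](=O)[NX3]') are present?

[CX3](=O)[NX3] is the SMARTS for an amide: a carbonyl carbon bonded to a trivalent nitrogen.
The molecule carries 2 separate instances of a primary amide (-C(=O)NH2) meeting every constraint; each maps to a distinct set of atoms, giving 2 matches.

2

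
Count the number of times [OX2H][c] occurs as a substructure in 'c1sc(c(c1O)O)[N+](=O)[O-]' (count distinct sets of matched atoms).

2

[OX2H][c] is the SMARTS for a phenol: a hydroxyl oxygen attached to an aromatic carbon.
The molecule carries 2 separate instances of a hydroxyl group (-OH) meeting every constraint; each maps to a distinct set of atoms, giving 2 matches.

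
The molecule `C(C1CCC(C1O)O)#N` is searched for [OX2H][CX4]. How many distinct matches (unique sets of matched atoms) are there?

[OX2H][CX4] is the SMARTS for an aliphatic alcohol: a hydroxyl oxygen bound to an sp3 (X4) carbon.
The molecule carries 2 separate instances of a hydroxyl group (-OH) meeting every constraint; each maps to a distinct set of atoms, giving 2 matches.

2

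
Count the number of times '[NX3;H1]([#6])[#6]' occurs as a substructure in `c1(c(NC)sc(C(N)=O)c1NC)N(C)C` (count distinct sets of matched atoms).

2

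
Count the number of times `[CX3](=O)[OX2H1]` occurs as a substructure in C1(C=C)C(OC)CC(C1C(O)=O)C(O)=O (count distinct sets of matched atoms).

[CX3](=O)[OX2H1] is the SMARTS for a carboxylic acid: an sp2 carbon double-bonded to O and single-bonded to an -OH oxygen.
The molecule carries 2 separate instances of a carboxylic acid group (-C(=O)OH) meeting every constraint; each maps to a distinct set of atoms, giving 2 matches.

2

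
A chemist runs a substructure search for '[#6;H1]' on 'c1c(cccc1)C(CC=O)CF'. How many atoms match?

7

Check the 12 heavy atoms by environment: 2× C (H2) → no; 2× C (H1) → match; 1× F (H0) → no; 1× O (H0) → no; 1× c (aromatic, H0) → no; 5× c (aromatic, H1) → match.
Summing the matching environments: 2 + 5 = 7 matching atoms.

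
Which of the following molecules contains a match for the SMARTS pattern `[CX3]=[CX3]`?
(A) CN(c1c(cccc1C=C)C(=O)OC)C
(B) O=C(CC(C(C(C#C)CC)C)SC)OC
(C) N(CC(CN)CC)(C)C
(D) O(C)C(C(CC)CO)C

A

[CX3]=[CX3] describes a non-aromatic C=C double bond between two sp2 carbons (an alkene).
(A) contains a vinyl group (-CH=CH2), which satisfies every atom and bond constraint.
(B) has an ethynyl group (-C#CH) but the C-C bond is a triple bond, not a double bond.
(C) has an ethyl group (-CH2CH3) but its C-C bond is a single bond between CX4 carbons, not CX3=CX3.
(D) has an ethyl group (-CH2CH3) but its C-C bond is a single bond between CX4 carbons, not CX3=CX3.
So the answer is (A).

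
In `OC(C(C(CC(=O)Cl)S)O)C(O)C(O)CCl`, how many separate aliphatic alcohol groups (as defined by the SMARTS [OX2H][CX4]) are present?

[OX2H][CX4] is the SMARTS for an aliphatic alcohol: a hydroxyl oxygen bound to an sp3 (X4) carbon.
The molecule carries 4 separate instances of a hydroxyl group (-OH) meeting every constraint; each maps to a distinct set of atoms, giving 4 matches.

4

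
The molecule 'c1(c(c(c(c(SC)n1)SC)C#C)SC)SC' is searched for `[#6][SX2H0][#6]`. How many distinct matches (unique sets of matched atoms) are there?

[#6][SX2H0][#6] is the SMARTS for a thioether: an aliphatic sulfur bridging two carbons with no H on the sulfur.
The molecule carries 4 separate instances of a methylthio ether (-SCH3) meeting every constraint; each maps to a distinct set of atoms, giving 4 matches.

4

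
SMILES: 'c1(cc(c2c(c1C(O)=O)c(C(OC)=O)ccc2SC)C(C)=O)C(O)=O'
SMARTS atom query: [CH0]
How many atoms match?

4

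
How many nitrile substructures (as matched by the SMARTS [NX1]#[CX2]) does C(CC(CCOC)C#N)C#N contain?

2

[NX1]#[CX2] is the SMARTS for a nitrile: a nitrogen triple-bonded to a two-connected carbon.
The molecule carries 2 separate instances of a nitrile (-C#N) meeting every constraint; each maps to a distinct set of atoms, giving 2 matches.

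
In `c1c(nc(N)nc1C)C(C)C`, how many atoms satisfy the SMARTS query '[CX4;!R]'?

4

The query [CX4;!R] means: aliphatic carbon with four total connections, not in a ring.
Check the 11 heavy atoms by environment: 2× n (aromatic, X2, in 6-ring) → no; 4× c (aromatic, X3, in 6-ring) → no; 4× C (X4, acyclic) → match; 1× N (X3, acyclic) → no.
That gives 4 matching atoms.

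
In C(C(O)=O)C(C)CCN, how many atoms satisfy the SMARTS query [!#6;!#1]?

3

Check the 9 heavy atoms by environment: 6× C → no; 2× O → match; 1× N → match.
Summing the matching environments: 2 + 1 = 3 matching atoms.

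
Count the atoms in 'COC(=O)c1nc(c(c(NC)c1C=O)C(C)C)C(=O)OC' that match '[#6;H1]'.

2

Check the 21 heavy atoms by environment: 1× n (aromatic, H0) → no; 5× c (aromatic, H0) → no; 1× N (H1) → no; 5× C (H3) → no; 2× C (H0) → no; 5× O (H0) → no; 2× C (H1) → match.
That gives 2 matching atoms.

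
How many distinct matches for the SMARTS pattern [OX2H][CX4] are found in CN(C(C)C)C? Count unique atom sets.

[OX2H][CX4] is the SMARTS for an aliphatic alcohol: a hydroxyl oxygen bound to an sp3 (X4) carbon.
No fragment in the molecule satisfies every constraint, giving 0 matches.

0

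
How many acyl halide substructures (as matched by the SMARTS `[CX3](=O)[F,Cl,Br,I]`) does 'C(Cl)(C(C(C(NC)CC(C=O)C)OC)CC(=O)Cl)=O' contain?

2

[CX3](=O)[F,Cl,Br,I] is the SMARTS for an acyl halide: a carbonyl carbon bonded to a halogen.
The molecule carries 2 separate instances of an acyl chloride (-C(=O)Cl) meeting every constraint; each maps to a distinct set of atoms, giving 2 matches.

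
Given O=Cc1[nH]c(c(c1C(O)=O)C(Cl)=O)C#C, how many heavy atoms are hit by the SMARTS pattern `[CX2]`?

The query [CX2] means: C with X2: aliphatic carbon with exactly 2 total connections.
Check the 15 heavy atoms by environment: 1× n (aromatic, X3) → no; 4× c (aromatic, X3) → no; 3× C (X3) → no; 3× O (X1) → no; 1× Cl (X1) → no; 2× C (X2) → match; 1× O (X2) → no.
That gives 2 matching atoms.

2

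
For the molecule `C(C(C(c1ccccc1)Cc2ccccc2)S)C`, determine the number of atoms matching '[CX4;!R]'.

The query [CX4;!R] means: aliphatic carbon with four total connections, not in a ring.
Check the 18 heavy atoms by environment: 5× C (X4, acyclic) → match; 1× S (X2, acyclic) → no; 12× c (aromatic, X3, in 6-ring) → no.
That gives 5 matching atoms.

5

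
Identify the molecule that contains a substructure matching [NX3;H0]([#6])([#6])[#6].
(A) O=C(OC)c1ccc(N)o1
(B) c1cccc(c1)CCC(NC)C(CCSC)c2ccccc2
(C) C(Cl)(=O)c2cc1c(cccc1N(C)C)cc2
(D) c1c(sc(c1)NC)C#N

[NX3;H0]([#6])([#6])[#6] describes a trivalent nitrogen with no H, bonded to three carbons (a tertiary amine).
(A) has a primary amino group (-NH2) but the nitrogen has H2, not H0 with three carbons.
(B) has an N-methylamino group (-NHCH3) but the nitrogen still has one H (H1), not H0.
(C) contains a dimethylamino group (-N(CH3)2), which satisfies every atom and bond constraint.
(D) has an N-methylamino group (-NHCH3) but the nitrogen still has one H (H1), not H0.
So the answer is (C).

C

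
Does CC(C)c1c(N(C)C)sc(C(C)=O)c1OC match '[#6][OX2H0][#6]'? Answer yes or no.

Yes

The pattern [#6][OX2H0][#6] describes an aliphatic oxygen bridging two carbons with no H on the oxygen — an ether.
The molecule carries a methoxy ether (-OCH3), whose atoms satisfy every constraint of the query, so the pattern matches.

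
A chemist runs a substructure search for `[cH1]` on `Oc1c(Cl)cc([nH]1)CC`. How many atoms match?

1

Check the 9 heavy atoms by environment: 1× n (aromatic, H1) → no; 3× c (aromatic, H0) → no; 1× c (aromatic, H1) → match; 1× Cl (H0) → no; 1× O (H1) → no; 1× C (H2) → no; 1× C (H3) → no.
That gives 1 matching atom.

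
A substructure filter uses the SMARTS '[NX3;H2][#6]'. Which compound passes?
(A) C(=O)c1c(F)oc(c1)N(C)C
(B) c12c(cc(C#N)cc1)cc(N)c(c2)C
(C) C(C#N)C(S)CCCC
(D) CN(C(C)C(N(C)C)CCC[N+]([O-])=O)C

B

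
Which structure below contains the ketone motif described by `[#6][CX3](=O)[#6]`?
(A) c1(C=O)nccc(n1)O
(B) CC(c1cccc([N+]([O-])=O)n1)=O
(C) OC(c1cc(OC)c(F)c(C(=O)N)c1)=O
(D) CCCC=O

[#6][CX3](=O)[#6] describes a carbonyl carbon (no H) flanked by two carbons (a ketone).
(A) has an aldehyde (-CHO) but the carbonyl carbon has H1, so it is not flanked by two carbons.
(B) contains an acetyl/ketone group (-C(=O)CH3), which satisfies every atom and bond constraint.
(C) has a primary amide (-C(=O)NH2) but one neighbour of the carbonyl carbon is N, not C.
(D) has an aldehyde (-CHO) but the carbonyl carbon has H1, so it is not flanked by two carbons.
So the answer is (B).

B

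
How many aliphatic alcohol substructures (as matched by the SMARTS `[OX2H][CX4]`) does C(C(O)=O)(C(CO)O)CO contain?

3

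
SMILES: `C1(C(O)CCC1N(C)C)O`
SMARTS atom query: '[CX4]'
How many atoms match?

7

Check the 10 heavy atoms by environment: 7× C (X4) → match; 1× N (X3) → no; 2× O (X2) → no.
That gives 7 matching atoms.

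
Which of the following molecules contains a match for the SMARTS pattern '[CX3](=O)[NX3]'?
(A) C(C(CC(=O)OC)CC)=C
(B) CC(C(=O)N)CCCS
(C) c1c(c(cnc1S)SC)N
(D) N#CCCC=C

B

[CX3](=O)[NX3] describes a carbonyl carbon bonded to a trivalent nitrogen (an amide).
(A) has a methyl-ester group (-C(=O)OCH3) but the carbonyl is bonded to O, not to an NX3 nitrogen.
(B) contains a primary amide (-C(=O)NH2), which satisfies every atom and bond constraint.
(C) has a primary amino group (-NH2) but the -NH2 is not attached to a carbonyl carbon.
(D) has a nitrile (-C#N) but the nitrile N is NX1 (triple-bonded), not NX3.
So the answer is (B).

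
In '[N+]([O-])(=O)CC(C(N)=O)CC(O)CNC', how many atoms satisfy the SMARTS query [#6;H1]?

2

The query [#6;H1] means: any carbon bearing exactly one hydrogen.
Check the 14 heavy atoms by environment: 3× C (H2) → no; 2× C (H1) → match; 1× C (H0) → no; 2× O (H0) → no; 1× N (H2) → no; 1× N (H1) → no; 1× C (H3) → no; 1× O (H1) → no; 1× N (charge +1, H0) → no; 1× O (charge -1, H0) → no.
That gives 2 matching atoms.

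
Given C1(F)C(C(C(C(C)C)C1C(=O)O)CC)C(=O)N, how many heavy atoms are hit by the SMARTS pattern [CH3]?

The query [CH3] means: aliphatic carbon with exactly three hydrogens.
Check the 17 heavy atoms by environment: 6× C (H1) → no; 2× C (H0) → no; 2× O (H0) → no; 1× O (H1) → no; 1× C (H2) → no; 3× C (H3) → match; 1× F (H0) → no; 1× N (H2) → no.
That gives 3 matching atoms.

3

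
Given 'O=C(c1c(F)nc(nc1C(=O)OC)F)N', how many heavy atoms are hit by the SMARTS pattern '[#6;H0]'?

6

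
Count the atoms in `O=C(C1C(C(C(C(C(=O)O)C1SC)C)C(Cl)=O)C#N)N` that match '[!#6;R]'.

0

Check the 20 heavy atoms by environment: 6× C (in 6-ring) → no; 6× C (acyclic) → no; 4× O (acyclic) → no; 1× Cl (acyclic) → no; 1× S (acyclic) → no; 2× N (acyclic) → no.
No environment satisfies the query, so 0 matching atoms.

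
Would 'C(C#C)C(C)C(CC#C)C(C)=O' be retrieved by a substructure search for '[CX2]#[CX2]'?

Yes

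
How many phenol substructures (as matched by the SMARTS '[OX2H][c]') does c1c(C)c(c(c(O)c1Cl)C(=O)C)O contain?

2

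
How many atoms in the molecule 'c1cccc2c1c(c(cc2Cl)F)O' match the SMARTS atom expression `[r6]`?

10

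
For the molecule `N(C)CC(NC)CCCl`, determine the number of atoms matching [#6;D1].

The query [#6;D1] means: carbon bonded to exactly one heavy atom.
Check the 9 heavy atoms by environment: 3× C (D2) → no; 1× C (D3) → no; 1× Cl (D1) → no; 2× N (D2) → no; 2× C (D1) → match.
That gives 2 matching atoms.

2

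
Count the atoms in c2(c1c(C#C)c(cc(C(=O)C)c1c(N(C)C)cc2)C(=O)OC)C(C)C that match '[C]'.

The query [C] means: uppercase C matches aliphatic (non-aromatic) carbon only.
Check the 25 heavy atoms by environment: 10× c (aromatic) → no; 1× N → no; 11× C → match; 3× O → no.
That gives 11 matching atoms.

11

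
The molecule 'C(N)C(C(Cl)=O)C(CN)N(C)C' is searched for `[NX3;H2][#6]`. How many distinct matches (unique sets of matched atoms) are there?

2

[NX3;H2][#6] is the SMARTS for a primary amine: a trivalent nitrogen with two H attached to carbon.
The molecule carries 2 separate instances of a primary amino group (-NH2) meeting every constraint; each maps to a distinct set of atoms, giving 2 matches.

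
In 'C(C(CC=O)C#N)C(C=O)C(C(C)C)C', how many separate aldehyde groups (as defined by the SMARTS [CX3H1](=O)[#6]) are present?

[CX3H1](=O)[#6] is the SMARTS for an aldehyde: an sp2 carbon with one H, double-bonded to O and single-bonded to carbon.
The molecule carries 2 separate instances of an aldehyde (-CHO) meeting every constraint; each maps to a distinct set of atoms, giving 2 matches.

2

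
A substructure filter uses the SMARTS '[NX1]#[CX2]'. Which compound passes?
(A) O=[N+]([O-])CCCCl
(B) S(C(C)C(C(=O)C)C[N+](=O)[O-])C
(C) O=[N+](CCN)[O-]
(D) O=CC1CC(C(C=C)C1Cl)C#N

D

[NX1]#[CX2] describes a nitrogen triple-bonded to a two-connected carbon (a nitrile).
(A) has a nitro group (-[N+](=O)[O-]) but there is no C#N triple bond.
(B) has a nitro group (-[N+](=O)[O-]) but there is no C#N triple bond.
(C) has a primary amino group (-NH2) but the nitrogen is NX3 (three connections), not NX1 triple-bonded.
(D) contains a nitrile (-C#N), which satisfies every atom and bond constraint.
So the answer is (D).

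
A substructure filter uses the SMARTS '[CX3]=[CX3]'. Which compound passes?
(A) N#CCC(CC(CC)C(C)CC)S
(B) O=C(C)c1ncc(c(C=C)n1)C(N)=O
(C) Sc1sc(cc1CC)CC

[CX3]=[CX3] describes a non-aromatic C=C double bond between two sp2 carbons (an alkene).
(A) has an ethyl group (-CH2CH3) but its C-C bond is a single bond between CX4 carbons, not CX3=CX3.
(B) contains a vinyl group (-CH=CH2), which satisfies every atom and bond constraint.
(C) has an ethyl group (-CH2CH3) but its C-C bond is a single bond between CX4 carbons, not CX3=CX3.
So the answer is (B).

B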